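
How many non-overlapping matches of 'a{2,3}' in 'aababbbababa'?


Pattern 'a{2,3}' matches between 2 and 3 consecutive a's (greedy).
String: 'aababbbababa'
Finding runs of a's and applying greedy matching:
  Run at pos 0: 'aa' (length 2)
  Run at pos 3: 'a' (length 1)
  Run at pos 7: 'a' (length 1)
  Run at pos 9: 'a' (length 1)
  Run at pos 11: 'a' (length 1)
Matches: ['aa']
Count: 1

1


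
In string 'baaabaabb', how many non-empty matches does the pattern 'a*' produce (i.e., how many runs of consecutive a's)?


Pattern 'a*' matches zero or more a's. We want non-empty runs of consecutive a's.
String: 'baaabaabb'
Walking through the string to find runs of a's:
  Run 1: positions 1-3 -> 'aaa'
  Run 2: positions 5-6 -> 'aa'
Non-empty runs found: ['aaa', 'aa']
Count: 2

2


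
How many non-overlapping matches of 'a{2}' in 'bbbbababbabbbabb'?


Pattern 'a{2}' matches exactly 2 consecutive a's (greedy, non-overlapping).
String: 'bbbbababbabbbabb'
Scanning for runs of a's:
  Run at pos 4: 'a' (length 1) -> 0 match(es)
  Run at pos 6: 'a' (length 1) -> 0 match(es)
  Run at pos 9: 'a' (length 1) -> 0 match(es)
  Run at pos 13: 'a' (length 1) -> 0 match(es)
Matches found: []
Total: 0

0


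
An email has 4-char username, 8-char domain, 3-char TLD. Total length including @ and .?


An email address has format: username@domain.tld
Username length: 4
'@' character: 1
Domain length: 8
'.' character: 1
TLD length: 3
Total = 4 + 1 + 8 + 1 + 3 = 17

17


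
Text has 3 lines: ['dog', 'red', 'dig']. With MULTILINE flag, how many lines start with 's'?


With MULTILINE flag, ^ matches the start of each line.
Lines: ['dog', 'red', 'dig']
Checking which lines start with 's':
  Line 1: 'dog' -> no
  Line 2: 'red' -> no
  Line 3: 'dig' -> no
Matching lines: []
Count: 0

0


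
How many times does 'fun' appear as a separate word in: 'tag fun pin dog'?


Scanning each word for exact match 'fun':
  Word 1: 'tag' -> no
  Word 2: 'fun' -> MATCH
  Word 3: 'pin' -> no
  Word 4: 'dog' -> no
Total matches: 1

1


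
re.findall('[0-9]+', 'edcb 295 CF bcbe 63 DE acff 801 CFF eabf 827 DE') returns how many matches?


Pattern '[0-9]+' finds one or more digits.
Text: 'edcb 295 CF bcbe 63 DE acff 801 CFF eabf 827 DE'
Scanning for matches:
  Match 1: '295'
  Match 2: '63'
  Match 3: '801'
  Match 4: '827'
Total matches: 4

4


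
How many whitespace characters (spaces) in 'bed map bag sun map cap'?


\s matches whitespace characters (spaces, tabs, etc.).
Text: 'bed map bag sun map cap'
This text has 6 words separated by spaces.
Number of spaces = number of words - 1 = 6 - 1 = 5

5


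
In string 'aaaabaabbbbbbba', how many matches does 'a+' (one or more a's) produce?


Pattern 'a+' matches one or more consecutive a's.
String: 'aaaabaabbbbbbba'
Scanning for runs of a:
  Match 1: 'aaaa' (length 4)
  Match 2: 'aa' (length 2)
  Match 3: 'a' (length 1)
Total matches: 3

3


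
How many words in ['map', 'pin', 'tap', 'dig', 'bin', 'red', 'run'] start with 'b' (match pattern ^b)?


Pattern ^b anchors to start of word. Check which words begin with 'b':
  'map' -> no
  'pin' -> no
  'tap' -> no
  'dig' -> no
  'bin' -> MATCH (starts with 'b')
  'red' -> no
  'run' -> no
Matching words: ['bin']
Count: 1

1


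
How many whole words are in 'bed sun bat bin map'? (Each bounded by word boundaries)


Word boundaries (\b) mark the start/end of each word.
Text: 'bed sun bat bin map'
Splitting by whitespace:
  Word 1: 'bed'
  Word 2: 'sun'
  Word 3: 'bat'
  Word 4: 'bin'
  Word 5: 'map'
Total whole words: 5

5


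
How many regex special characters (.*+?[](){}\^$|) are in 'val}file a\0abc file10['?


Regex special characters are: . * + ? [ ] ( ) { } \ ^ $ |
Scanning 'val}file a\0abc file10[':
  pos 3: '}' -> SPECIAL
  pos 10: '\' -> SPECIAL
  pos 22: '[' -> SPECIAL
Special chars found: ['}', '\\', '[']
Total: 3

3


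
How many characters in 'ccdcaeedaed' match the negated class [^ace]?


Negated class [^ace] matches any char NOT in {a, c, e}
Scanning 'ccdcaeedaed':
  pos 0: 'c' -> no (excluded)
  pos 1: 'c' -> no (excluded)
  pos 2: 'd' -> MATCH
  pos 3: 'c' -> no (excluded)
  pos 4: 'a' -> no (excluded)
  pos 5: 'e' -> no (excluded)
  pos 6: 'e' -> no (excluded)
  pos 7: 'd' -> MATCH
  pos 8: 'a' -> no (excluded)
  pos 9: 'e' -> no (excluded)
  pos 10: 'd' -> MATCH
Total matches: 3

3


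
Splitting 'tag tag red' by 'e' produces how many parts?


Splitting by 'e' breaks the string at each occurrence of the separator.
Text: 'tag tag red'
Parts after split:
  Part 1: 'tag tag r'
  Part 2: 'd'
Total parts: 2

2


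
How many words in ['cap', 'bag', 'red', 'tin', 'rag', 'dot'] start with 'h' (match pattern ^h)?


Pattern ^h anchors to start of word. Check which words begin with 'h':
  'cap' -> no
  'bag' -> no
  'red' -> no
  'tin' -> no
  'rag' -> no
  'dot' -> no
Matching words: []
Count: 0

0


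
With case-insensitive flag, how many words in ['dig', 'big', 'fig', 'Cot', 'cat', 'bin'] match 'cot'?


Case-insensitive matching: compare each word's lowercase form to 'cot'.
  'dig' -> lower='dig' -> no
  'big' -> lower='big' -> no
  'fig' -> lower='fig' -> no
  'Cot' -> lower='cot' -> MATCH
  'cat' -> lower='cat' -> no
  'bin' -> lower='bin' -> no
Matches: ['Cot']
Count: 1

1


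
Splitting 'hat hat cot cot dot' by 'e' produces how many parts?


Splitting by 'e' breaks the string at each occurrence of the separator.
Text: 'hat hat cot cot dot'
Parts after split:
  Part 1: 'hat hat cot cot dot'
Total parts: 1

1


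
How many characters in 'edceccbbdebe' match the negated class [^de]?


Negated class [^de] matches any char NOT in {d, e}
Scanning 'edceccbbdebe':
  pos 0: 'e' -> no (excluded)
  pos 1: 'd' -> no (excluded)
  pos 2: 'c' -> MATCH
  pos 3: 'e' -> no (excluded)
  pos 4: 'c' -> MATCH
  pos 5: 'c' -> MATCH
  pos 6: 'b' -> MATCH
  pos 7: 'b' -> MATCH
  pos 8: 'd' -> no (excluded)
  pos 9: 'e' -> no (excluded)
  pos 10: 'b' -> MATCH
  pos 11: 'e' -> no (excluded)
Total matches: 6

6


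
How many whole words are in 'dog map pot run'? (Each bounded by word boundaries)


Word boundaries (\b) mark the start/end of each word.
Text: 'dog map pot run'
Splitting by whitespace:
  Word 1: 'dog'
  Word 2: 'map'
  Word 3: 'pot'
  Word 4: 'run'
Total whole words: 4

4


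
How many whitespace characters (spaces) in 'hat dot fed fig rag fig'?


\s matches whitespace characters (spaces, tabs, etc.).
Text: 'hat dot fed fig rag fig'
This text has 6 words separated by spaces.
Number of spaces = number of words - 1 = 6 - 1 = 5

5


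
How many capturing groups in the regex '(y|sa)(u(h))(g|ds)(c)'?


To count capturing groups, count each '(' that starts a group.
Pattern: '(y|sa)(u(h))(g|ds)(c)'
Walking through the pattern:
  Position 0: '(' -> group #1
  Position 6: '(' -> group #2
  Position 8: '(' -> group #3
  Position 12: '(' -> group #4
  Position 18: '(' -> group #5
Total capturing groups: 5

5


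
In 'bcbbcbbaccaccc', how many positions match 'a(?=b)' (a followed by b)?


Lookahead 'a(?=b)' matches 'a' only when followed by 'b'.
String: 'bcbbcbbaccaccc'
Checking each position where char is 'a':
  pos 7: 'a' -> no (next='c')
  pos 10: 'a' -> no (next='c')
Matching positions: []
Count: 0

0


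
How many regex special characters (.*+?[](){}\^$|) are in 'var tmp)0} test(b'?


Regex special characters are: . * + ? [ ] ( ) { } \ ^ $ |
Scanning 'var tmp)0} test(b':
  pos 7: ')' -> SPECIAL
  pos 9: '}' -> SPECIAL
  pos 15: '(' -> SPECIAL
Special chars found: [')', '}', '(']
Total: 3

3


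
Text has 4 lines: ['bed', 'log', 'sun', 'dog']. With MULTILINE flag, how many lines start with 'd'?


With MULTILINE flag, ^ matches the start of each line.
Lines: ['bed', 'log', 'sun', 'dog']
Checking which lines start with 'd':
  Line 1: 'bed' -> no
  Line 2: 'log' -> no
  Line 3: 'sun' -> no
  Line 4: 'dog' -> MATCH
Matching lines: ['dog']
Count: 1

1


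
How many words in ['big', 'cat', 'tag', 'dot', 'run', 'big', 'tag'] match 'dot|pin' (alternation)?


Alternation 'dot|pin' matches either 'dot' or 'pin'.
Checking each word:
  'big' -> no
  'cat' -> no
  'tag' -> no
  'dot' -> MATCH
  'run' -> no
  'big' -> no
  'tag' -> no
Matches: ['dot']
Count: 1

1


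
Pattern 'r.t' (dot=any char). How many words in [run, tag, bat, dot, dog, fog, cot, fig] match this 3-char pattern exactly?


Pattern 'r.t' means: starts with 'r', any single char, ends with 't'.
Checking each word (must be exactly 3 chars):
  'run' (len=3): no
  'tag' (len=3): no
  'bat' (len=3): no
  'dot' (len=3): no
  'dog' (len=3): no
  'fog' (len=3): no
  'cot' (len=3): no
  'fig' (len=3): no
Matching words: []
Total: 0

0


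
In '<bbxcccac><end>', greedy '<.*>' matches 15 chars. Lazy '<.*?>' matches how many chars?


Greedy '<.*>' tries to match as MUCH as possible.
Lazy '<.*?>' tries to match as LITTLE as possible.

String: '<bbxcccac><end>'
Greedy '<.*>' starts at first '<' and extends to the LAST '>': '<bbxcccac><end>' (15 chars)
Lazy '<.*?>' starts at first '<' and stops at the FIRST '>': '<bbxcccac>' (10 chars)

10


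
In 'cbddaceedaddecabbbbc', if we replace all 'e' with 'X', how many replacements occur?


re.sub('e', 'X', text) replaces every occurrence of 'e' with 'X'.
Text: 'cbddaceedaddecabbbbc'
Scanning for 'e':
  pos 6: 'e' -> replacement #1
  pos 7: 'e' -> replacement #2
  pos 12: 'e' -> replacement #3
Total replacements: 3

3


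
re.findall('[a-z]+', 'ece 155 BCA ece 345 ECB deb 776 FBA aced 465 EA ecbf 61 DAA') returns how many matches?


Pattern '[a-z]+' finds one or more lowercase letters.
Text: 'ece 155 BCA ece 345 ECB deb 776 FBA aced 465 EA ecbf 61 DAA'
Scanning for matches:
  Match 1: 'ece'
  Match 2: 'ece'
  Match 3: 'deb'
  Match 4: 'aced'
  Match 5: 'ecbf'
Total matches: 5

5


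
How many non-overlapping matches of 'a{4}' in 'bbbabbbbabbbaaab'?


Pattern 'a{4}' matches exactly 4 consecutive a's (greedy, non-overlapping).
String: 'bbbabbbbabbbaaab'
Scanning for runs of a's:
  Run at pos 3: 'a' (length 1) -> 0 match(es)
  Run at pos 8: 'a' (length 1) -> 0 match(es)
  Run at pos 12: 'aaa' (length 3) -> 0 match(es)
Matches found: []
Total: 0

0


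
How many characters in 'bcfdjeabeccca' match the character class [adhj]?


Character class [adhj] matches any of: {a, d, h, j}
Scanning string 'bcfdjeabeccca' character by character:
  pos 0: 'b' -> no
  pos 1: 'c' -> no
  pos 2: 'f' -> no
  pos 3: 'd' -> MATCH
  pos 4: 'j' -> MATCH
  pos 5: 'e' -> no
  pos 6: 'a' -> MATCH
  pos 7: 'b' -> no
  pos 8: 'e' -> no
  pos 9: 'c' -> no
  pos 10: 'c' -> no
  pos 11: 'c' -> no
  pos 12: 'a' -> MATCH
Total matches: 4

4


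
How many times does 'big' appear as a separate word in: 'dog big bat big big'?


Scanning each word for exact match 'big':
  Word 1: 'dog' -> no
  Word 2: 'big' -> MATCH
  Word 3: 'bat' -> no
  Word 4: 'big' -> MATCH
  Word 5: 'big' -> MATCH
Total matches: 3

3


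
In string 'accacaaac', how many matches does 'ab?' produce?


Pattern 'ab?' matches 'a' optionally followed by 'b'.
String: 'accacaaac'
Scanning left to right for 'a' then checking next char:
  Match 1: 'a' (a not followed by b)
  Match 2: 'a' (a not followed by b)
  Match 3: 'a' (a not followed by b)
  Match 4: 'a' (a not followed by b)
  Match 5: 'a' (a not followed by b)
Total matches: 5

5


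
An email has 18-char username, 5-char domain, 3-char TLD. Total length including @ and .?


An email address has format: username@domain.tld
Username length: 18
'@' character: 1
Domain length: 5
'.' character: 1
TLD length: 3
Total = 18 + 1 + 5 + 1 + 3 = 28

28


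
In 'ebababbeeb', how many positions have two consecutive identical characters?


Looking for consecutive identical characters in 'ebababbeeb':
  pos 0-1: 'e' vs 'b' -> different
  pos 1-2: 'b' vs 'a' -> different
  pos 2-3: 'a' vs 'b' -> different
  pos 3-4: 'b' vs 'a' -> different
  pos 4-5: 'a' vs 'b' -> different
  pos 5-6: 'b' vs 'b' -> MATCH ('bb')
  pos 6-7: 'b' vs 'e' -> different
  pos 7-8: 'e' vs 'e' -> MATCH ('ee')
  pos 8-9: 'e' vs 'b' -> different
Consecutive identical pairs: ['bb', 'ee']
Count: 2

2


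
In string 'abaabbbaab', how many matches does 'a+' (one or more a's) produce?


Pattern 'a+' matches one or more consecutive a's.
String: 'abaabbbaab'
Scanning for runs of a:
  Match 1: 'a' (length 1)
  Match 2: 'aa' (length 2)
  Match 3: 'aa' (length 2)
Total matches: 3

3


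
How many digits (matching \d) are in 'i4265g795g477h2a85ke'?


\d matches any digit 0-9.
Scanning 'i4265g795g477h2a85ke':
  pos 1: '4' -> DIGIT
  pos 2: '2' -> DIGIT
  pos 3: '6' -> DIGIT
  pos 4: '5' -> DIGIT
  pos 6: '7' -> DIGIT
  pos 7: '9' -> DIGIT
  pos 8: '5' -> DIGIT
  pos 10: '4' -> DIGIT
  pos 11: '7' -> DIGIT
  pos 12: '7' -> DIGIT
  pos 14: '2' -> DIGIT
  pos 16: '8' -> DIGIT
  pos 17: '5' -> DIGIT
Digits found: ['4', '2', '6', '5', '7', '9', '5', '4', '7', '7', '2', '8', '5']
Total: 13

13


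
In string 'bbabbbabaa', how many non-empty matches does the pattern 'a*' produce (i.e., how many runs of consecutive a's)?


Pattern 'a*' matches zero or more a's. We want non-empty runs of consecutive a's.
String: 'bbabbbabaa'
Walking through the string to find runs of a's:
  Run 1: positions 2-2 -> 'a'
  Run 2: positions 6-6 -> 'a'
  Run 3: positions 8-9 -> 'aa'
Non-empty runs found: ['a', 'a', 'aa']
Count: 3

3


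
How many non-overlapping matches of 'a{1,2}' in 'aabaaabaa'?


Pattern 'a{1,2}' matches between 1 and 2 consecutive a's (greedy).
String: 'aabaaabaa'
Finding runs of a's and applying greedy matching:
  Run at pos 0: 'aa' (length 2)
  Run at pos 3: 'aaa' (length 3)
  Run at pos 7: 'aa' (length 2)
Matches: ['aa', 'aa', 'a', 'aa']
Count: 4

4


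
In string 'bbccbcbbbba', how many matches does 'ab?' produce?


Pattern 'ab?' matches 'a' optionally followed by 'b'.
String: 'bbccbcbbbba'
Scanning left to right for 'a' then checking next char:
  Match 1: 'a' (a not followed by b)
Total matches: 1

1


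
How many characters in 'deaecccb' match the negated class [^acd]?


Negated class [^acd] matches any char NOT in {a, c, d}
Scanning 'deaecccb':
  pos 0: 'd' -> no (excluded)
  pos 1: 'e' -> MATCH
  pos 2: 'a' -> no (excluded)
  pos 3: 'e' -> MATCH
  pos 4: 'c' -> no (excluded)
  pos 5: 'c' -> no (excluded)
  pos 6: 'c' -> no (excluded)
  pos 7: 'b' -> MATCH
Total matches: 3

3


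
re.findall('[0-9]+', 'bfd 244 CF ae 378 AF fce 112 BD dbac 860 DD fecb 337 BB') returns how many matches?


Pattern '[0-9]+' finds one or more digits.
Text: 'bfd 244 CF ae 378 AF fce 112 BD dbac 860 DD fecb 337 BB'
Scanning for matches:
  Match 1: '244'
  Match 2: '378'
  Match 3: '112'
  Match 4: '860'
  Match 5: '337'
Total matches: 5

5


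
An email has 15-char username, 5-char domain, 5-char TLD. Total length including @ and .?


An email address has format: username@domain.tld
Username length: 15
'@' character: 1
Domain length: 5
'.' character: 1
TLD length: 5
Total = 15 + 1 + 5 + 1 + 5 = 27

27


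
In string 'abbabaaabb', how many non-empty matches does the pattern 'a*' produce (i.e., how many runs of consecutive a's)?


Pattern 'a*' matches zero or more a's. We want non-empty runs of consecutive a's.
String: 'abbabaaabb'
Walking through the string to find runs of a's:
  Run 1: positions 0-0 -> 'a'
  Run 2: positions 3-3 -> 'a'
  Run 3: positions 5-7 -> 'aaa'
Non-empty runs found: ['a', 'a', 'aaa']
Count: 3

3


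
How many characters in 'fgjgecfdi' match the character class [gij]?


Character class [gij] matches any of: {g, i, j}
Scanning string 'fgjgecfdi' character by character:
  pos 0: 'f' -> no
  pos 1: 'g' -> MATCH
  pos 2: 'j' -> MATCH
  pos 3: 'g' -> MATCH
  pos 4: 'e' -> no
  pos 5: 'c' -> no
  pos 6: 'f' -> no
  pos 7: 'd' -> no
  pos 8: 'i' -> MATCH
Total matches: 4

4


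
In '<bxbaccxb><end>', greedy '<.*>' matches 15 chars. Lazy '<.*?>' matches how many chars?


Greedy '<.*>' tries to match as MUCH as possible.
Lazy '<.*?>' tries to match as LITTLE as possible.

String: '<bxbaccxb><end>'
Greedy '<.*>' starts at first '<' and extends to the LAST '>': '<bxbaccxb><end>' (15 chars)
Lazy '<.*?>' starts at first '<' and stops at the FIRST '>': '<bxbaccxb>' (10 chars)

10


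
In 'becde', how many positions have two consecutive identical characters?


Looking for consecutive identical characters in 'becde':
  pos 0-1: 'b' vs 'e' -> different
  pos 1-2: 'e' vs 'c' -> different
  pos 2-3: 'c' vs 'd' -> different
  pos 3-4: 'd' vs 'e' -> different
Consecutive identical pairs: []
Count: 0

0


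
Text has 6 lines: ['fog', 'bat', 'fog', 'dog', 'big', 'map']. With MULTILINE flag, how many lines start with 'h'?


With MULTILINE flag, ^ matches the start of each line.
Lines: ['fog', 'bat', 'fog', 'dog', 'big', 'map']
Checking which lines start with 'h':
  Line 1: 'fog' -> no
  Line 2: 'bat' -> no
  Line 3: 'fog' -> no
  Line 4: 'dog' -> no
  Line 5: 'big' -> no
  Line 6: 'map' -> no
Matching lines: []
Count: 0

0


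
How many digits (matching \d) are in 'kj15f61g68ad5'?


\d matches any digit 0-9.
Scanning 'kj15f61g68ad5':
  pos 2: '1' -> DIGIT
  pos 3: '5' -> DIGIT
  pos 5: '6' -> DIGIT
  pos 6: '1' -> DIGIT
  pos 8: '6' -> DIGIT
  pos 9: '8' -> DIGIT
  pos 12: '5' -> DIGIT
Digits found: ['1', '5', '6', '1', '6', '8', '5']
Total: 7

7


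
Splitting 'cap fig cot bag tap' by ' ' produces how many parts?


Splitting by ' ' breaks the string at each occurrence of the separator.
Text: 'cap fig cot bag tap'
Parts after split:
  Part 1: 'cap'
  Part 2: 'fig'
  Part 3: 'cot'
  Part 4: 'bag'
  Part 5: 'tap'
Total parts: 5

5


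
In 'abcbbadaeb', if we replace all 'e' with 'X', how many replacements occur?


re.sub('e', 'X', text) replaces every occurrence of 'e' with 'X'.
Text: 'abcbbadaeb'
Scanning for 'e':
  pos 8: 'e' -> replacement #1
Total replacements: 1

1


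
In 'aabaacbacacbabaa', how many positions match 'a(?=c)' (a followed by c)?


Lookahead 'a(?=c)' matches 'a' only when followed by 'c'.
String: 'aabaacbacacbabaa'
Checking each position where char is 'a':
  pos 0: 'a' -> no (next='a')
  pos 1: 'a' -> no (next='b')
  pos 3: 'a' -> no (next='a')
  pos 4: 'a' -> MATCH (next='c')
  pos 7: 'a' -> MATCH (next='c')
  pos 9: 'a' -> MATCH (next='c')
  pos 12: 'a' -> no (next='b')
  pos 14: 'a' -> no (next='a')
Matching positions: [4, 7, 9]
Count: 3

3


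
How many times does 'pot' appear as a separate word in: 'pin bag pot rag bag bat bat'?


Scanning each word for exact match 'pot':
  Word 1: 'pin' -> no
  Word 2: 'bag' -> no
  Word 3: 'pot' -> MATCH
  Word 4: 'rag' -> no
  Word 5: 'bag' -> no
  Word 6: 'bat' -> no
  Word 7: 'bat' -> no
Total matches: 1

1


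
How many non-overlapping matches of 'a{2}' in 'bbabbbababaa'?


Pattern 'a{2}' matches exactly 2 consecutive a's (greedy, non-overlapping).
String: 'bbabbbababaa'
Scanning for runs of a's:
  Run at pos 2: 'a' (length 1) -> 0 match(es)
  Run at pos 6: 'a' (length 1) -> 0 match(es)
  Run at pos 8: 'a' (length 1) -> 0 match(es)
  Run at pos 10: 'aa' (length 2) -> 1 match(es)
Matches found: ['aa']
Total: 1

1


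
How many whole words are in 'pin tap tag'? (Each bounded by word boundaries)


Word boundaries (\b) mark the start/end of each word.
Text: 'pin tap tag'
Splitting by whitespace:
  Word 1: 'pin'
  Word 2: 'tap'
  Word 3: 'tag'
Total whole words: 3

3


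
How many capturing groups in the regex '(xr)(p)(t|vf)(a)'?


To count capturing groups, count each '(' that starts a group.
Pattern: '(xr)(p)(t|vf)(a)'
Walking through the pattern:
  Position 0: '(' -> group #1
  Position 4: '(' -> group #2
  Position 7: '(' -> group #3
  Position 13: '(' -> group #4
Total capturing groups: 4

4


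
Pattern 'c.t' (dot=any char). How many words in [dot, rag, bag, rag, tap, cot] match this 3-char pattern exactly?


Pattern 'c.t' means: starts with 'c', any single char, ends with 't'.
Checking each word (must be exactly 3 chars):
  'dot' (len=3): no
  'rag' (len=3): no
  'bag' (len=3): no
  'rag' (len=3): no
  'tap' (len=3): no
  'cot' (len=3): MATCH
Matching words: ['cot']
Total: 1

1


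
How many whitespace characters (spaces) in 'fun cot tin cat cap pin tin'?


\s matches whitespace characters (spaces, tabs, etc.).
Text: 'fun cot tin cat cap pin tin'
This text has 7 words separated by spaces.
Number of spaces = number of words - 1 = 7 - 1 = 6

6


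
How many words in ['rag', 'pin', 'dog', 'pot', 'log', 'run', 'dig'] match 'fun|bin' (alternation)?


Alternation 'fun|bin' matches either 'fun' or 'bin'.
Checking each word:
  'rag' -> no
  'pin' -> no
  'dog' -> no
  'pot' -> no
  'log' -> no
  'run' -> no
  'dig' -> no
Matches: []
Count: 0

0


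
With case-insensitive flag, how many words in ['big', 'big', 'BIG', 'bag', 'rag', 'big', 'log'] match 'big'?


Case-insensitive matching: compare each word's lowercase form to 'big'.
  'big' -> lower='big' -> MATCH
  'big' -> lower='big' -> MATCH
  'BIG' -> lower='big' -> MATCH
  'bag' -> lower='bag' -> no
  'rag' -> lower='rag' -> no
  'big' -> lower='big' -> MATCH
  'log' -> lower='log' -> no
Matches: ['big', 'big', 'BIG', 'big']
Count: 4

4


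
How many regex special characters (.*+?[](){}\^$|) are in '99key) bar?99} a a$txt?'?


Regex special characters are: . * + ? [ ] ( ) { } \ ^ $ |
Scanning '99key) bar?99} a a$txt?':
  pos 5: ')' -> SPECIAL
  pos 10: '?' -> SPECIAL
  pos 13: '}' -> SPECIAL
  pos 18: '$' -> SPECIAL
  pos 22: '?' -> SPECIAL
Special chars found: [')', '?', '}', '$', '?']
Total: 5

5


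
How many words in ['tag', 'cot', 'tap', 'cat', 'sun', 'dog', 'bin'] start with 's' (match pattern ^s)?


Pattern ^s anchors to start of word. Check which words begin with 's':
  'tag' -> no
  'cot' -> no
  'tap' -> no
  'cat' -> no
  'sun' -> MATCH (starts with 's')
  'dog' -> no
  'bin' -> no
Matching words: ['sun']
Count: 1

1


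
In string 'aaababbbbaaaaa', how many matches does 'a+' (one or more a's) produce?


Pattern 'a+' matches one or more consecutive a's.
String: 'aaababbbbaaaaa'
Scanning for runs of a:
  Match 1: 'aaa' (length 3)
  Match 2: 'a' (length 1)
  Match 3: 'aaaaa' (length 5)
Total matches: 3

3


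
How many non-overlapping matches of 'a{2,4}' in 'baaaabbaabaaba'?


Pattern 'a{2,4}' matches between 2 and 4 consecutive a's (greedy).
String: 'baaaabbaabaaba'
Finding runs of a's and applying greedy matching:
  Run at pos 1: 'aaaa' (length 4)
  Run at pos 7: 'aa' (length 2)
  Run at pos 10: 'aa' (length 2)
  Run at pos 13: 'a' (length 1)
Matches: ['aaaa', 'aa', 'aa']
Count: 3

3


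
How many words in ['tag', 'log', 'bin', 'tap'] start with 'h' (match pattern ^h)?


Pattern ^h anchors to start of word. Check which words begin with 'h':
  'tag' -> no
  'log' -> no
  'bin' -> no
  'tap' -> no
Matching words: []
Count: 0

0


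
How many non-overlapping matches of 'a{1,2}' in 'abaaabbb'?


Pattern 'a{1,2}' matches between 1 and 2 consecutive a's (greedy).
String: 'abaaabbb'
Finding runs of a's and applying greedy matching:
  Run at pos 0: 'a' (length 1)
  Run at pos 2: 'aaa' (length 3)
Matches: ['a', 'aa', 'a']
Count: 3

3


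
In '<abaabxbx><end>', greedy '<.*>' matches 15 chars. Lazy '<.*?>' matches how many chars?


Greedy '<.*>' tries to match as MUCH as possible.
Lazy '<.*?>' tries to match as LITTLE as possible.

String: '<abaabxbx><end>'
Greedy '<.*>' starts at first '<' and extends to the LAST '>': '<abaabxbx><end>' (15 chars)
Lazy '<.*?>' starts at first '<' and stops at the FIRST '>': '<abaabxbx>' (10 chars)

10


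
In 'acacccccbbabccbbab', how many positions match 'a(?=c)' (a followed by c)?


Lookahead 'a(?=c)' matches 'a' only when followed by 'c'.
String: 'acacccccbbabccbbab'
Checking each position where char is 'a':
  pos 0: 'a' -> MATCH (next='c')
  pos 2: 'a' -> MATCH (next='c')
  pos 10: 'a' -> no (next='b')
  pos 16: 'a' -> no (next='b')
Matching positions: [0, 2]
Count: 2

2


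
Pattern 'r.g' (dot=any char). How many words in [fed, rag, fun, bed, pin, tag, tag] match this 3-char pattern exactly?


Pattern 'r.g' means: starts with 'r', any single char, ends with 'g'.
Checking each word (must be exactly 3 chars):
  'fed' (len=3): no
  'rag' (len=3): MATCH
  'fun' (len=3): no
  'bed' (len=3): no
  'pin' (len=3): no
  'tag' (len=3): no
  'tag' (len=3): no
Matching words: ['rag']
Total: 1

1


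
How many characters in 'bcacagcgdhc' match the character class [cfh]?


Character class [cfh] matches any of: {c, f, h}
Scanning string 'bcacagcgdhc' character by character:
  pos 0: 'b' -> no
  pos 1: 'c' -> MATCH
  pos 2: 'a' -> no
  pos 3: 'c' -> MATCH
  pos 4: 'a' -> no
  pos 5: 'g' -> no
  pos 6: 'c' -> MATCH
  pos 7: 'g' -> no
  pos 8: 'd' -> no
  pos 9: 'h' -> MATCH
  pos 10: 'c' -> MATCH
Total matches: 5

5


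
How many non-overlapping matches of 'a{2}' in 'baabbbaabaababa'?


Pattern 'a{2}' matches exactly 2 consecutive a's (greedy, non-overlapping).
String: 'baabbbaabaababa'
Scanning for runs of a's:
  Run at pos 1: 'aa' (length 2) -> 1 match(es)
  Run at pos 6: 'aa' (length 2) -> 1 match(es)
  Run at pos 9: 'aa' (length 2) -> 1 match(es)
  Run at pos 12: 'a' (length 1) -> 0 match(es)
  Run at pos 14: 'a' (length 1) -> 0 match(es)
Matches found: ['aa', 'aa', 'aa']
Total: 3

3


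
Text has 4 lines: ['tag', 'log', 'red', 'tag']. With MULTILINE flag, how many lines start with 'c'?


With MULTILINE flag, ^ matches the start of each line.
Lines: ['tag', 'log', 'red', 'tag']
Checking which lines start with 'c':
  Line 1: 'tag' -> no
  Line 2: 'log' -> no
  Line 3: 'red' -> no
  Line 4: 'tag' -> no
Matching lines: []
Count: 0

0


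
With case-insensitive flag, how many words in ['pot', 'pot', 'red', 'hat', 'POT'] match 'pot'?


Case-insensitive matching: compare each word's lowercase form to 'pot'.
  'pot' -> lower='pot' -> MATCH
  'pot' -> lower='pot' -> MATCH
  'red' -> lower='red' -> no
  'hat' -> lower='hat' -> no
  'POT' -> lower='pot' -> MATCH
Matches: ['pot', 'pot', 'POT']
Count: 3

3


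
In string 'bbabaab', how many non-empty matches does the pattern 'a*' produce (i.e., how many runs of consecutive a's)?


Pattern 'a*' matches zero or more a's. We want non-empty runs of consecutive a's.
String: 'bbabaab'
Walking through the string to find runs of a's:
  Run 1: positions 2-2 -> 'a'
  Run 2: positions 4-5 -> 'aa'
Non-empty runs found: ['a', 'aa']
Count: 2

2


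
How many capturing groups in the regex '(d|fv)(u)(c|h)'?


To count capturing groups, count each '(' that starts a group.
Pattern: '(d|fv)(u)(c|h)'
Walking through the pattern:
  Position 0: '(' -> group #1
  Position 6: '(' -> group #2
  Position 9: '(' -> group #3
Total capturing groups: 3

3


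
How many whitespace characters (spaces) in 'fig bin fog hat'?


\s matches whitespace characters (spaces, tabs, etc.).
Text: 'fig bin fog hat'
This text has 4 words separated by spaces.
Number of spaces = number of words - 1 = 4 - 1 = 3

3


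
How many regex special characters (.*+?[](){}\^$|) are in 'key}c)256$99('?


Regex special characters are: . * + ? [ ] ( ) { } \ ^ $ |
Scanning 'key}c)256$99(':
  pos 3: '}' -> SPECIAL
  pos 5: ')' -> SPECIAL
  pos 9: '$' -> SPECIAL
  pos 12: '(' -> SPECIAL
Special chars found: ['}', ')', '$', '(']
Total: 4

4


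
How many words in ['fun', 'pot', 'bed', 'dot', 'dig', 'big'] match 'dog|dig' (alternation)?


Alternation 'dog|dig' matches either 'dog' or 'dig'.
Checking each word:
  'fun' -> no
  'pot' -> no
  'bed' -> no
  'dot' -> no
  'dig' -> MATCH
  'big' -> no
Matches: ['dig']
Count: 1

1


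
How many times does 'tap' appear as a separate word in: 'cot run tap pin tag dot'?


Scanning each word for exact match 'tap':
  Word 1: 'cot' -> no
  Word 2: 'run' -> no
  Word 3: 'tap' -> MATCH
  Word 4: 'pin' -> no
  Word 5: 'tag' -> no
  Word 6: 'dot' -> no
Total matches: 1

1


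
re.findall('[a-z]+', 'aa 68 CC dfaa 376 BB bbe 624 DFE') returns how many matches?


Pattern '[a-z]+' finds one or more lowercase letters.
Text: 'aa 68 CC dfaa 376 BB bbe 624 DFE'
Scanning for matches:
  Match 1: 'aa'
  Match 2: 'dfaa'
  Match 3: 'bbe'
Total matches: 3

3


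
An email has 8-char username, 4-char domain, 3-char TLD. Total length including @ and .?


An email address has format: username@domain.tld
Username length: 8
'@' character: 1
Domain length: 4
'.' character: 1
TLD length: 3
Total = 8 + 1 + 4 + 1 + 3 = 17

17


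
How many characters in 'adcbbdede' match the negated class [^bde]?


Negated class [^bde] matches any char NOT in {b, d, e}
Scanning 'adcbbdede':
  pos 0: 'a' -> MATCH
  pos 1: 'd' -> no (excluded)
  pos 2: 'c' -> MATCH
  pos 3: 'b' -> no (excluded)
  pos 4: 'b' -> no (excluded)
  pos 5: 'd' -> no (excluded)
  pos 6: 'e' -> no (excluded)
  pos 7: 'd' -> no (excluded)
  pos 8: 'e' -> no (excluded)
Total matches: 2

2


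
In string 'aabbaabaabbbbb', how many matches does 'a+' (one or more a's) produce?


Pattern 'a+' matches one or more consecutive a's.
String: 'aabbaabaabbbbb'
Scanning for runs of a:
  Match 1: 'aa' (length 2)
  Match 2: 'aa' (length 2)
  Match 3: 'aa' (length 2)
Total matches: 3

3


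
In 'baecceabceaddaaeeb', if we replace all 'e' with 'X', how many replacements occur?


re.sub('e', 'X', text) replaces every occurrence of 'e' with 'X'.
Text: 'baecceabceaddaaeeb'
Scanning for 'e':
  pos 2: 'e' -> replacement #1
  pos 5: 'e' -> replacement #2
  pos 9: 'e' -> replacement #3
  pos 15: 'e' -> replacement #4
  pos 16: 'e' -> replacement #5
Total replacements: 5

5


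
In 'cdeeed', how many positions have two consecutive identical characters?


Looking for consecutive identical characters in 'cdeeed':
  pos 0-1: 'c' vs 'd' -> different
  pos 1-2: 'd' vs 'e' -> different
  pos 2-3: 'e' vs 'e' -> MATCH ('ee')
  pos 3-4: 'e' vs 'e' -> MATCH ('ee')
  pos 4-5: 'e' vs 'd' -> different
Consecutive identical pairs: ['ee', 'ee']
Count: 2

2


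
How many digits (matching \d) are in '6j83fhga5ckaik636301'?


\d matches any digit 0-9.
Scanning '6j83fhga5ckaik636301':
  pos 0: '6' -> DIGIT
  pos 2: '8' -> DIGIT
  pos 3: '3' -> DIGIT
  pos 8: '5' -> DIGIT
  pos 14: '6' -> DIGIT
  pos 15: '3' -> DIGIT
  pos 16: '6' -> DIGIT
  pos 17: '3' -> DIGIT
  pos 18: '0' -> DIGIT
  pos 19: '1' -> DIGIT
Digits found: ['6', '8', '3', '5', '6', '3', '6', '3', '0', '1']
Total: 10

10


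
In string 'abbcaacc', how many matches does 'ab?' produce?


Pattern 'ab?' matches 'a' optionally followed by 'b'.
String: 'abbcaacc'
Scanning left to right for 'a' then checking next char:
  Match 1: 'ab' (a followed by b)
  Match 2: 'a' (a not followed by b)
  Match 3: 'a' (a not followed by b)
Total matches: 3

3


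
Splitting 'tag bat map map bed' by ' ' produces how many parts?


Splitting by ' ' breaks the string at each occurrence of the separator.
Text: 'tag bat map map bed'
Parts after split:
  Part 1: 'tag'
  Part 2: 'bat'
  Part 3: 'map'
  Part 4: 'map'
  Part 5: 'bed'
Total parts: 5

5


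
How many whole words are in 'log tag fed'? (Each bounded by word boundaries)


Word boundaries (\b) mark the start/end of each word.
Text: 'log tag fed'
Splitting by whitespace:
  Word 1: 'log'
  Word 2: 'tag'
  Word 3: 'fed'
Total whole words: 3

3


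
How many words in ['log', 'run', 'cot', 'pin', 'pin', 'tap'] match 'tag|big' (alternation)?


Alternation 'tag|big' matches either 'tag' or 'big'.
Checking each word:
  'log' -> no
  'run' -> no
  'cot' -> no
  'pin' -> no
  'pin' -> no
  'tap' -> no
Matches: []
Count: 0

0


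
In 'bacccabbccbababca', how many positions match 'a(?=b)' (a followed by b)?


Lookahead 'a(?=b)' matches 'a' only when followed by 'b'.
String: 'bacccabbccbababca'
Checking each position where char is 'a':
  pos 1: 'a' -> no (next='c')
  pos 5: 'a' -> MATCH (next='b')
  pos 11: 'a' -> MATCH (next='b')
  pos 13: 'a' -> MATCH (next='b')
Matching positions: [5, 11, 13]
Count: 3

3


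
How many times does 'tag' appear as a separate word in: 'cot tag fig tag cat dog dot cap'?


Scanning each word for exact match 'tag':
  Word 1: 'cot' -> no
  Word 2: 'tag' -> MATCH
  Word 3: 'fig' -> no
  Word 4: 'tag' -> MATCH
  Word 5: 'cat' -> no
  Word 6: 'dog' -> no
  Word 7: 'dot' -> no
  Word 8: 'cap' -> no
Total matches: 2

2


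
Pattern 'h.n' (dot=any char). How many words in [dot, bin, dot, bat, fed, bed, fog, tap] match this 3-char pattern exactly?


Pattern 'h.n' means: starts with 'h', any single char, ends with 'n'.
Checking each word (must be exactly 3 chars):
  'dot' (len=3): no
  'bin' (len=3): no
  'dot' (len=3): no
  'bat' (len=3): no
  'fed' (len=3): no
  'bed' (len=3): no
  'fog' (len=3): no
  'tap' (len=3): no
Matching words: []
Total: 0

0


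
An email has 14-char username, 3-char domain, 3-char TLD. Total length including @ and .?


An email address has format: username@domain.tld
Username length: 14
'@' character: 1
Domain length: 3
'.' character: 1
TLD length: 3
Total = 14 + 1 + 3 + 1 + 3 = 22

22


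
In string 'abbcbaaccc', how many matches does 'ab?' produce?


Pattern 'ab?' matches 'a' optionally followed by 'b'.
String: 'abbcbaaccc'
Scanning left to right for 'a' then checking next char:
  Match 1: 'ab' (a followed by b)
  Match 2: 'a' (a not followed by b)
  Match 3: 'a' (a not followed by b)
Total matches: 3

3


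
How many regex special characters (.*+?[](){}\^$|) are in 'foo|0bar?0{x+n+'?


Regex special characters are: . * + ? [ ] ( ) { } \ ^ $ |
Scanning 'foo|0bar?0{x+n+':
  pos 3: '|' -> SPECIAL
  pos 8: '?' -> SPECIAL
  pos 10: '{' -> SPECIAL
  pos 12: '+' -> SPECIAL
  pos 14: '+' -> SPECIAL
Special chars found: ['|', '?', '{', '+', '+']
Total: 5

5


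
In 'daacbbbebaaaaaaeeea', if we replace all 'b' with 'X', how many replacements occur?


re.sub('b', 'X', text) replaces every occurrence of 'b' with 'X'.
Text: 'daacbbbebaaaaaaeeea'
Scanning for 'b':
  pos 4: 'b' -> replacement #1
  pos 5: 'b' -> replacement #2
  pos 6: 'b' -> replacement #3
  pos 8: 'b' -> replacement #4
Total replacements: 4

4


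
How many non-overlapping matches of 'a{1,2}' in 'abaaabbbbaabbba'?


Pattern 'a{1,2}' matches between 1 and 2 consecutive a's (greedy).
String: 'abaaabbbbaabbba'
Finding runs of a's and applying greedy matching:
  Run at pos 0: 'a' (length 1)
  Run at pos 2: 'aaa' (length 3)
  Run at pos 9: 'aa' (length 2)
  Run at pos 14: 'a' (length 1)
Matches: ['a', 'aa', 'a', 'aa', 'a']
Count: 5

5


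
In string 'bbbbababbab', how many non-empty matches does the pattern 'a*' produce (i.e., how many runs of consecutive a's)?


Pattern 'a*' matches zero or more a's. We want non-empty runs of consecutive a's.
String: 'bbbbababbab'
Walking through the string to find runs of a's:
  Run 1: positions 4-4 -> 'a'
  Run 2: positions 6-6 -> 'a'
  Run 3: positions 9-9 -> 'a'
Non-empty runs found: ['a', 'a', 'a']
Count: 3

3


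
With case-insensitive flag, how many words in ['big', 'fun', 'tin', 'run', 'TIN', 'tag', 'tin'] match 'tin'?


Case-insensitive matching: compare each word's lowercase form to 'tin'.
  'big' -> lower='big' -> no
  'fun' -> lower='fun' -> no
  'tin' -> lower='tin' -> MATCH
  'run' -> lower='run' -> no
  'TIN' -> lower='tin' -> MATCH
  'tag' -> lower='tag' -> no
  'tin' -> lower='tin' -> MATCH
Matches: ['tin', 'TIN', 'tin']
Count: 3

3


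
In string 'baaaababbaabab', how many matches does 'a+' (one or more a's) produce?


Pattern 'a+' matches one or more consecutive a's.
String: 'baaaababbaabab'
Scanning for runs of a:
  Match 1: 'aaaa' (length 4)
  Match 2: 'a' (length 1)
  Match 3: 'aa' (length 2)
  Match 4: 'a' (length 1)
Total matches: 4

4


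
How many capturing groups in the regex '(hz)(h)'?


To count capturing groups, count each '(' that starts a group.
Pattern: '(hz)(h)'
Walking through the pattern:
  Position 0: '(' -> group #1
  Position 4: '(' -> group #2
Total capturing groups: 2

2


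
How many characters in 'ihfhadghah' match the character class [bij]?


Character class [bij] matches any of: {b, i, j}
Scanning string 'ihfhadghah' character by character:
  pos 0: 'i' -> MATCH
  pos 1: 'h' -> no
  pos 2: 'f' -> no
  pos 3: 'h' -> no
  pos 4: 'a' -> no
  pos 5: 'd' -> no
  pos 6: 'g' -> no
  pos 7: 'h' -> no
  pos 8: 'a' -> no
  pos 9: 'h' -> no
Total matches: 1

1


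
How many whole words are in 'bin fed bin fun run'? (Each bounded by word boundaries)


Word boundaries (\b) mark the start/end of each word.
Text: 'bin fed bin fun run'
Splitting by whitespace:
  Word 1: 'bin'
  Word 2: 'fed'
  Word 3: 'bin'
  Word 4: 'fun'
  Word 5: 'run'
Total whole words: 5

5


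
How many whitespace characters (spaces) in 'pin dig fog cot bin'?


\s matches whitespace characters (spaces, tabs, etc.).
Text: 'pin dig fog cot bin'
This text has 5 words separated by spaces.
Number of spaces = number of words - 1 = 5 - 1 = 4

4


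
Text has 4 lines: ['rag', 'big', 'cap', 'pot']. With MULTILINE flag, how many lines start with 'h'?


With MULTILINE flag, ^ matches the start of each line.
Lines: ['rag', 'big', 'cap', 'pot']
Checking which lines start with 'h':
  Line 1: 'rag' -> no
  Line 2: 'big' -> no
  Line 3: 'cap' -> no
  Line 4: 'pot' -> no
Matching lines: []
Count: 0

0


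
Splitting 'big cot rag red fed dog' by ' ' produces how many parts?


Splitting by ' ' breaks the string at each occurrence of the separator.
Text: 'big cot rag red fed dog'
Parts after split:
  Part 1: 'big'
  Part 2: 'cot'
  Part 3: 'rag'
  Part 4: 'red'
  Part 5: 'fed'
  Part 6: 'dog'
Total parts: 6

6


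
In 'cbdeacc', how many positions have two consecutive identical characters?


Looking for consecutive identical characters in 'cbdeacc':
  pos 0-1: 'c' vs 'b' -> different
  pos 1-2: 'b' vs 'd' -> different
  pos 2-3: 'd' vs 'e' -> different
  pos 3-4: 'e' vs 'a' -> different
  pos 4-5: 'a' vs 'c' -> different
  pos 5-6: 'c' vs 'c' -> MATCH ('cc')
Consecutive identical pairs: ['cc']
Count: 1

1


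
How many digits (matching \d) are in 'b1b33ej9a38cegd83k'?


\d matches any digit 0-9.
Scanning 'b1b33ej9a38cegd83k':
  pos 1: '1' -> DIGIT
  pos 3: '3' -> DIGIT
  pos 4: '3' -> DIGIT
  pos 7: '9' -> DIGIT
  pos 9: '3' -> DIGIT
  pos 10: '8' -> DIGIT
  pos 15: '8' -> DIGIT
  pos 16: '3' -> DIGIT
Digits found: ['1', '3', '3', '9', '3', '8', '8', '3']
Total: 8

8


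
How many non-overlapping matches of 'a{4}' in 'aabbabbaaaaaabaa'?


Pattern 'a{4}' matches exactly 4 consecutive a's (greedy, non-overlapping).
String: 'aabbabbaaaaaabaa'
Scanning for runs of a's:
  Run at pos 0: 'aa' (length 2) -> 0 match(es)
  Run at pos 4: 'a' (length 1) -> 0 match(es)
  Run at pos 7: 'aaaaaa' (length 6) -> 1 match(es)
  Run at pos 14: 'aa' (length 2) -> 0 match(es)
Matches found: ['aaaa']
Total: 1

1


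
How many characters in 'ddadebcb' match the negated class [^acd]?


Negated class [^acd] matches any char NOT in {a, c, d}
Scanning 'ddadebcb':
  pos 0: 'd' -> no (excluded)
  pos 1: 'd' -> no (excluded)
  pos 2: 'a' -> no (excluded)
  pos 3: 'd' -> no (excluded)
  pos 4: 'e' -> MATCH
  pos 5: 'b' -> MATCH
  pos 6: 'c' -> no (excluded)
  pos 7: 'b' -> MATCH
Total matches: 3

3


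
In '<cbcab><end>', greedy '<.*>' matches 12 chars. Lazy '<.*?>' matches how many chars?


Greedy '<.*>' tries to match as MUCH as possible.
Lazy '<.*?>' tries to match as LITTLE as possible.

String: '<cbcab><end>'
Greedy '<.*>' starts at first '<' and extends to the LAST '>': '<cbcab><end>' (12 chars)
Lazy '<.*?>' starts at first '<' and stops at the FIRST '>': '<cbcab>' (7 chars)

7


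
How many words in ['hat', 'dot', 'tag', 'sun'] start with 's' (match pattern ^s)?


Pattern ^s anchors to start of word. Check which words begin with 's':
  'hat' -> no
  'dot' -> no
  'tag' -> no
  'sun' -> MATCH (starts with 's')
Matching words: ['sun']
Count: 1

1


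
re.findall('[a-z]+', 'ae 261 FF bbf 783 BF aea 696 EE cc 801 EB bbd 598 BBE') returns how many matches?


Pattern '[a-z]+' finds one or more lowercase letters.
Text: 'ae 261 FF bbf 783 BF aea 696 EE cc 801 EB bbd 598 BBE'
Scanning for matches:
  Match 1: 'ae'
  Match 2: 'bbf'
  Match 3: 'aea'
  Match 4: 'cc'
  Match 5: 'bbd'
Total matches: 5

5
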